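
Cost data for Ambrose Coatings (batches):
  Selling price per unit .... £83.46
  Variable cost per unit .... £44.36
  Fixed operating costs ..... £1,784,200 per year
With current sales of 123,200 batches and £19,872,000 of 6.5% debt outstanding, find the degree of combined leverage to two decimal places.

2.77

Contribution at this volume is 123,200 × £39.10 = £4,817,120.00.
Subtracting fixed costs: EBIT = £4,817,120.00 − £1,784,200 = £3,032,920.00. Interest = £1,291,680.00.
DOL = £4,817,120.00 ÷ £3,032,920.00 = 1.5883; DFL = £3,032,920.00 ÷ £1,741,240.00 = 1.7418.
Combined leverage = 1.5883 × 1.7418 = 2.7665.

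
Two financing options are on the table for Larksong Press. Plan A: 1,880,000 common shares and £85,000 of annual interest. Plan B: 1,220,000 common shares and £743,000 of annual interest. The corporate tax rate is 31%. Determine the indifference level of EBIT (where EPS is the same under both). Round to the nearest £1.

£1,959,303

Set EPS_A = EPS_B: (EBIT − £85,000)(1 − 0.31) ÷ 1,880,000 = (EBIT − £743,000)(1 − 0.31) ÷ 1,220,000.
Cancelling (1 − t) and cross-multiplying: 1,220,000·(EBIT − 85,000) = 1,880,000·(EBIT − 743,000).
Solving, EBIT = (743,000·1,880,000 − 85,000·1,220,000) / (1,880,000 − 1,220,000) = 1,293,140,000,000 / 660,000 = 1,959,303.03.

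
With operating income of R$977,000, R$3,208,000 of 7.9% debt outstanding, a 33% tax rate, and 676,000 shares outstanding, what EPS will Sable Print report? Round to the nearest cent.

R$0.72

Interest = R$253,432.00, so EBT = R$977,000 − R$253,432.00 = R$723,568.00.
Net income = R$723,568.00 × (1 − 0.33) = R$484,790.56.
EPS = R$484,790.56 ÷ 676,000 = R$0.72.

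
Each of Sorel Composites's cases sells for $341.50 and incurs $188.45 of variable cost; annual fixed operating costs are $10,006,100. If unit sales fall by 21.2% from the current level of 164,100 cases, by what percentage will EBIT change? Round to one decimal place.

Contribution at this volume is 164,100 × $153.05 = $25,115,505.00.
EBIT = $25,115,505.00 − $10,006,100 = $15,109,405.00.
So DOL = total CM / EBIT = $25,115,505.00 / $15,109,405.00 = 1.6622.
%ΔEBIT = DOL × %ΔSales = 1.6622 × -21.2% = -35.2%.

-35.2%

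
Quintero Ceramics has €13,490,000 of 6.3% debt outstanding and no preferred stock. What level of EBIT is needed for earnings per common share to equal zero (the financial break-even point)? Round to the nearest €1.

Annual interest = 6.3% × €13,490,000 = €849,870.00.
With no preferred dividends, EPS = 0 when EBIT exactly covers interest, so the financial break-even EBIT is €849,870.00.

€849,870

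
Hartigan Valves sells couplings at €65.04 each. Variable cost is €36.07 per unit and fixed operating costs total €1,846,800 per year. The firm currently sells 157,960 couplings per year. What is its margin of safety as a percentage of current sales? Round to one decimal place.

59.6%

Unit CM = price − variable cost = €65.04 − €36.07 = €28.97. Break-even units = €1,846,800 ÷ €28.97 = 63,748.71; break-even revenue = 63,748.71 × €65.04 = €4,146,215.81.
Current sales = 157,960 × €65.04 = €10,273,718.40.
Margin of safety = (€10,273,718.40 − €4,146,215.81) ÷ €10,273,718.40 = 59.6%.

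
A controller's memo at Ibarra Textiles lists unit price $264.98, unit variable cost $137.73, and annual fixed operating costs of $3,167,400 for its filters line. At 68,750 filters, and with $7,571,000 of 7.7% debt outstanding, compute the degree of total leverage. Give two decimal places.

1.75

Total contribution margin = 68,750 × $127.25 = $8,748,437.50.
Subtracting fixed costs: EBIT = $8,748,437.50 − $3,167,400 = $5,581,037.50. Interest = $582,967.00.
DOL = $8,748,437.50 ÷ $5,581,037.50 = 1.5675; DFL = $5,581,037.50 ÷ $4,998,070.50 = 1.1166.
Combined leverage = 1.5675 × 1.1166 = 1.7503.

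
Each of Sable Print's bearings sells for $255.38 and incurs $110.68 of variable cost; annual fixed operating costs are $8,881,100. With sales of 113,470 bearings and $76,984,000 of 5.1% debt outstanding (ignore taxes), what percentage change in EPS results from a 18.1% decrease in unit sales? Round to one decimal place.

-82.3%

At 113,470 units, contribution = 113,470 × $144.70 = $16,419,109.00.
Operating income = contribution − fixed costs = $16,419,109.00 − $8,881,100 = $7,538,009.00.
After interest of $3,926,184.00, pre-tax earnings = $3,611,825.00.
DCL = total CM / (EBIT − I) = $16,419,109.00 / $3,611,825.00 = 4.5459.
EPS therefore changes by 4.5459 × (-18.1%) = -82.3%.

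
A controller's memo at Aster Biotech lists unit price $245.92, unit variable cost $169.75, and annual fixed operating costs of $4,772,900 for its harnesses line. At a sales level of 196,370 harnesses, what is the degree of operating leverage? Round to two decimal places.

1.47

Contribution at this volume is 196,370 × $76.17 = $14,957,502.90.
Operating income = contribution − fixed costs = $14,957,502.90 − $4,772,900 = $10,184,602.90.
So DOL = total CM / EBIT = $14,957,502.90 / $10,184,602.90 = 1.4686.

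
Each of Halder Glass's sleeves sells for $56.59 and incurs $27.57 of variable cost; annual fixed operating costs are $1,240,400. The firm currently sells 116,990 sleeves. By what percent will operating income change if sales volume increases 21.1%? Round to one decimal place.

Total contribution margin = 116,990 × $29.02 = $3,395,049.80.
EBIT = $3,395,049.80 − $1,240,400 = $2,154,649.80.
So DOL = total CM / EBIT = $3,395,049.80 / $2,154,649.80 = 1.5757.
So EBIT moves 1.5757 × (+21.1%) = +33.2%.

+33.2%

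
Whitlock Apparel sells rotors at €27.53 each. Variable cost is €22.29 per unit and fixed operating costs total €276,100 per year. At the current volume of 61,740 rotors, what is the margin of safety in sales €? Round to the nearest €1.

€249,123

Unit CM = price − variable cost = €27.53 − €22.29 = €5.24. Break-even units = €276,100 ÷ €5.24 = 52,690.84; break-even revenue = 52,690.84 × €27.53 = €1,450,578.82.
Actual sales revenue = 61,740 × €27.53 = €1,699,702.20.
Margin of safety = €1,699,702.20 − €1,450,578.82 = €249,123.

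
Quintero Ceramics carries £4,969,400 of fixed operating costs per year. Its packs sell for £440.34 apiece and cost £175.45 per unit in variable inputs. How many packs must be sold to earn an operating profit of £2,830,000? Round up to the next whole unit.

29,444 packs

Each unit contributes £440.34 − £175.45 = £264.89.
Required volume = (fixed costs + target profit) ÷ CM = (£4,969,400 + £2,830,000) ÷ £264.89 = 29,443.92, so 29,444 packs.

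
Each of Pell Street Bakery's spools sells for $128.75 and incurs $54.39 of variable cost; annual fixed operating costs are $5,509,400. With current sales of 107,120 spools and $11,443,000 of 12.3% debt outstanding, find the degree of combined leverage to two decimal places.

7.60

Total contribution margin = 107,120 × $74.36 = $7,965,443.20.
Operating income = contribution − fixed costs = $7,965,443.20 − $5,509,400 = $2,456,043.20. Interest = $1,407,489.00.
DOL = $7,965,443.20 ÷ $2,456,043.20 = 3.2432; DFL = $2,456,043.20 ÷ $1,048,554.20 = 2.3423.
DCL = DOL × DFL = 3.2432 × 2.3423 = 7.5965.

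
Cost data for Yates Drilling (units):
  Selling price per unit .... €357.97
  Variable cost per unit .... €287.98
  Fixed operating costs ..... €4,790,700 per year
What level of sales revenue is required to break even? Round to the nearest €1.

Contribution margin per unit = €357.97 − €287.98 = €69.99, a CM ratio of €69.99 ÷ €357.97 = 0.1955.
Break-even revenue = fixed costs × price ÷ CM = €4,790,700 × €357.97 ÷ €69.99 = €24,502,456.

€24,502,456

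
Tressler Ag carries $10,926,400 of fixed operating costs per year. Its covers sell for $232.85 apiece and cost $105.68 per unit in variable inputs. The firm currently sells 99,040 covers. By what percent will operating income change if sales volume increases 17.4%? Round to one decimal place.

At 99,040 units, contribution = 99,040 × $127.17 = $12,594,916.80.
EBIT = $12,594,916.80 − $10,926,400 = $1,668,516.80.
Degree of operating leverage = $12,594,916.80 / $1,668,516.80 = 7.5486.
%ΔEBIT = DOL × %ΔSales = 7.5486 × +17.4% = +131.3%.

+131.3%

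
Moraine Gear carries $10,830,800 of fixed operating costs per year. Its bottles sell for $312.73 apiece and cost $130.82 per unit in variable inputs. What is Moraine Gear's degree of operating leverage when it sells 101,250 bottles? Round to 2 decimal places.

2.43

At 101,250 units, contribution = 101,250 × $181.91 = $18,418,387.50.
Subtracting fixed costs: EBIT = $18,418,387.50 − $10,830,800 = $7,587,587.50.
DOL = contribution ÷ EBIT = $18,418,387.50 ÷ $7,587,587.50 = 2.4274.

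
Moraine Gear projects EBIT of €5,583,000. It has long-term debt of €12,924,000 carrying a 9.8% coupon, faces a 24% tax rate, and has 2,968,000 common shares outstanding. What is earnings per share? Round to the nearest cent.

€1.11

Interest = €1,266,552.00, so EBT = €5,583,000 − €1,266,552.00 = €4,316,448.00.
Net income = €4,316,448.00 × (1 − 0.24) = €3,280,500.48.
Per share: €3,280,500.48 / 2,968,000 shares = €1.11.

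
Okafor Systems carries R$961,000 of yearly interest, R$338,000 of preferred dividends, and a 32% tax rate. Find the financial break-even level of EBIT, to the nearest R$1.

Grossing the preferred dividend up to pre-tax terms: R$338,000 / (1 − 0.32) = R$497,058.82.
EPS = 0 when EBIT covers interest plus the pre-tax preferred burden: R$961,000 + R$497,058.82 = R$1,458,058.82.

R$1,458,059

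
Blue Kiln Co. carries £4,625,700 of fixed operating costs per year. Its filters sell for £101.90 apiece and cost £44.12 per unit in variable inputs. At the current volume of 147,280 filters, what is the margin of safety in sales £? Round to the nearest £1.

Unit CM = price − variable cost = £101.90 − £44.12 = £57.78. Break-even units = £4,625,700 ÷ £57.78 = 80,057.11; break-even revenue = 80,057.11 × £101.90 = £8,157,819.83.
Actual sales revenue = 147,280 × £101.90 = £15,007,832.00.
Margin of safety = £15,007,832.00 − £8,157,819.83 = £6,850,012.

£6,850,012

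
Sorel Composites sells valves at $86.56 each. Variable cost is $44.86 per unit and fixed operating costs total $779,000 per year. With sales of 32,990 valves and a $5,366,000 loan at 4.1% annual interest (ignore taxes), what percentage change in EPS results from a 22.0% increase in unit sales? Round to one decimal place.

Total contribution margin = 32,990 × $41.70 = $1,375,683.00.
Operating income = contribution − fixed costs = $1,375,683.00 − $779,000 = $596,683.00.
Interest = $220,006.00, so EBIT − I = $376,677.00.
DCL = total CM / (EBIT − I) = $1,375,683.00 / $376,677.00 = 3.6522.
EPS therefore changes by 3.6522 × (+22.0%) = +80.3%.

+80.3%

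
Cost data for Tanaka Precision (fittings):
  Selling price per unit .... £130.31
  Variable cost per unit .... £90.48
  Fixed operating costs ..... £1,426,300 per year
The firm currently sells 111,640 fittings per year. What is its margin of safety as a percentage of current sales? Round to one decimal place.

Unit CM = price − variable cost = £130.31 − £90.48 = £39.83. Break-even units = £1,426,300 ÷ £39.83 = 35,809.69; break-even revenue = 35,809.69 × £130.31 = £4,666,360.86.
Actual sales revenue = 111,640 × £130.31 = £14,547,808.40.
Margin of safety = (£14,547,808.40 − £4,666,360.86) ÷ £14,547,808.40 = 67.9%.

67.9%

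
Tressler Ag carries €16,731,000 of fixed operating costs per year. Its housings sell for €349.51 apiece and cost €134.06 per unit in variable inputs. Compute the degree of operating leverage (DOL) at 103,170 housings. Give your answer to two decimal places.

Contribution at this volume is 103,170 × €215.45 = €22,227,976.50.
EBIT = €22,227,976.50 − €16,731,000 = €5,496,976.50.
So DOL = total CM / EBIT = €22,227,976.50 / €5,496,976.50 = 4.0437.

4.04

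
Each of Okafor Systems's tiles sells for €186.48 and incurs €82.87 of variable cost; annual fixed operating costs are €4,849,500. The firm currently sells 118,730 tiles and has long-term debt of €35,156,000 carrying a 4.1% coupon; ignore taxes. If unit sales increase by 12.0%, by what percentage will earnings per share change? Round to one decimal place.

At 118,730 units, contribution = 118,730 × €103.61 = €12,301,615.30.
Subtracting fixed costs: EBIT = €12,301,615.30 − €4,849,500 = €7,452,115.30.
After interest of €1,441,396.00, pre-tax earnings = €6,010,719.30.
Degree of combined leverage = contribution ÷ (EBIT − I) = €12,301,615.30 ÷ €6,010,719.30 = 2.0466.
%ΔEPS = DCL × %ΔSales = 2.0466 × +12.0% = +24.6%.

+24.6%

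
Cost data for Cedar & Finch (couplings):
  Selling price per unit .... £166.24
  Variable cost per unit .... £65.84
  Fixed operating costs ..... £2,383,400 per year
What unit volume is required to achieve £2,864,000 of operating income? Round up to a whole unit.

Unit CM = price − variable cost = £166.24 − £65.84 = £100.40.
Units = (FC + target) / CM = (£2,383,400 + £2,864,000) / £100.40 = 52,264.94, so 52,265 couplings.

52,265 couplings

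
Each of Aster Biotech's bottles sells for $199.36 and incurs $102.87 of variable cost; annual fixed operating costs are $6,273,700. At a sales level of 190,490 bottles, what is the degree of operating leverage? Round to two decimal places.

1.52

Contribution at this volume is 190,490 × $96.49 = $18,380,380.10.
EBIT = $18,380,380.10 − $6,273,700 = $12,106,680.10.
Degree of operating leverage = $18,380,380.10 / $12,106,680.10 = 1.5182.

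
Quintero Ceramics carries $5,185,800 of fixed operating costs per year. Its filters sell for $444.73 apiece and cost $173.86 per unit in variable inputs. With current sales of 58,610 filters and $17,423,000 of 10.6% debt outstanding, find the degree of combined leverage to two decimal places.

Contribution at this volume is 58,610 × $270.87 = $15,875,690.70.
EBIT = $15,875,690.70 − $5,185,800 = $10,689,890.70. Interest = $1,846,838.00.
DOL = $15,875,690.70 ÷ $10,689,890.70 = 1.4851; DFL = $10,689,890.70 ÷ $8,843,052.70 = 1.2088.
Combined leverage = 1.4851 × 1.2088 = 1.7952.

1.80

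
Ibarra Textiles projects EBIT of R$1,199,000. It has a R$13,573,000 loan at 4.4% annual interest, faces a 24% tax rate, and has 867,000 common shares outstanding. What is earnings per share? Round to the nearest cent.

R$0.53

Interest = R$597,212.00, so EBT = R$1,199,000 − R$597,212.00 = R$601,788.00.
After tax at 24%: net income = R$601,788.00 × 0.76 = R$457,358.88.
Per share: R$457,358.88 / 867,000 shares = R$0.53.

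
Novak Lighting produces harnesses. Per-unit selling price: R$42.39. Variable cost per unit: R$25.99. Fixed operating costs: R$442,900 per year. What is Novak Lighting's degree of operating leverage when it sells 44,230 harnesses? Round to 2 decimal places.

Contribution at this volume is 44,230 × R$16.40 = R$725,372.00.
Operating income = contribution − fixed costs = R$725,372.00 − R$442,900 = R$282,472.00.
So DOL = total CM / EBIT = R$725,372.00 / R$282,472.00 = 2.5679.

2.57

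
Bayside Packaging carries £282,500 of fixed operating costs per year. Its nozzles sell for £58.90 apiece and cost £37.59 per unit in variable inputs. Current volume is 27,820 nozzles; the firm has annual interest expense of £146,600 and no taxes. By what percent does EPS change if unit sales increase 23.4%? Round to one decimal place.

+84.7%

Total contribution margin = 27,820 × £21.31 = £592,844.20.
Subtracting fixed costs: EBIT = £592,844.20 − £282,500 = £310,344.20.
After interest of £146,600.00, pre-tax earnings = £163,744.20.
Degree of combined leverage = contribution ÷ (EBIT − I) = £592,844.20 ÷ £163,744.20 = 3.6206.
EPS therefore changes by 3.6206 × (+23.4%) = +84.7%.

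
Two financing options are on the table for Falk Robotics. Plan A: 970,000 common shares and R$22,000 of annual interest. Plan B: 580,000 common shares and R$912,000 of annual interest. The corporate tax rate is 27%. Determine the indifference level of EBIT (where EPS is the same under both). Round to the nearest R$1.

Set EPS_A = EPS_B: (EBIT − R$22,000)(1 − 0.27) ÷ 970,000 = (EBIT − R$912,000)(1 − 0.27) ÷ 580,000.
Cancelling (1 − t) and cross-multiplying: 580,000·(EBIT − 22,000) = 970,000·(EBIT − 912,000).
EBIT × (970,000 − 580,000) = 912,000 × 970,000 − 22,000 × 580,000 = 871,880,000,000, so EBIT = 871,880,000,000 ÷ 390,000 = 2,235,589.74.

R$2,235,590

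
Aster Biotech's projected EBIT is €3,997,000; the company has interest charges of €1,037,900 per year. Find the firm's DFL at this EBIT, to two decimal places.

Annual interest charges come to €1,037,900.00.
Degree of financial leverage = EBIT / (EBIT − interest) = €3,997,000 / €2,959,100.00 = 1.3507.

1.35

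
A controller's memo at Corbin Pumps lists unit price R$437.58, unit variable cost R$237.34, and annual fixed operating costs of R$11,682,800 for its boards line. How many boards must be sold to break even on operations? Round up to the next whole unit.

58,344 boards

Unit CM = price − variable cost = R$437.58 − R$237.34 = R$200.24.
Break-even Q = R$11,682,800 / R$200.24 = 58,343.99 → 58,344 boards.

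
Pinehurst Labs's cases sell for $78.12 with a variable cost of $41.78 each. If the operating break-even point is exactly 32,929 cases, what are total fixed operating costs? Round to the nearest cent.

$1,196,639.86

Each unit contributes $78.12 − $41.78 = $36.34.
Fixed costs = break-even units × CM = 32,929 × $36.34 = $1,196,639.86.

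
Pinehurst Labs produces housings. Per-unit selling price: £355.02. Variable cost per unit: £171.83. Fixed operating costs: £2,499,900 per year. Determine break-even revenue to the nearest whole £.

Contribution margin per unit = £355.02 − £171.83 = £183.19, a CM ratio of £183.19 ÷ £355.02 = 0.5160.
Break-even sales = FC ÷ CM ratio = £2,499,900 × £355.02 / £183.19 = £4,844,776.

£4,844,776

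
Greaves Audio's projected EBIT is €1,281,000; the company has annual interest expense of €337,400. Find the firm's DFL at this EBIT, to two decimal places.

Annual interest charges come to €337,400.00.
Degree of financial leverage = EBIT / (EBIT − interest) = €1,281,000 / €943,600.00 = 1.3576.

1.36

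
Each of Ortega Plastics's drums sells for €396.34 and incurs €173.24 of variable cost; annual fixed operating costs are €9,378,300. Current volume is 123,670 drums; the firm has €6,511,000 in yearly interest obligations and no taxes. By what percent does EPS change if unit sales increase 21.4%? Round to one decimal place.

Total contribution margin = 123,670 × €223.10 = €27,590,777.00.
Subtracting fixed costs: EBIT = €27,590,777.00 − €9,378,300 = €18,212,477.00.
Interest = €6,511,000.00, so EBIT − I = €11,701,477.00.
Degree of combined leverage = contribution ÷ (EBIT − I) = €27,590,777.00 ÷ €11,701,477.00 = 2.3579.
EPS therefore changes by 2.3579 × (+21.4%) = +50.5%.

+50.5%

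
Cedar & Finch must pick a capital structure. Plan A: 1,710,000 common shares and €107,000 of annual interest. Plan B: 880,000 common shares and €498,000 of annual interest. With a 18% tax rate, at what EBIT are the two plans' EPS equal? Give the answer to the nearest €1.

At indifference, (EBIT − 107,000)(1 − t)/1,710,000 = (EBIT − 498,000)(1 − t)/880,000.
Cancelling (1 − t) and cross-multiplying: 880,000·(EBIT − 107,000) = 1,710,000·(EBIT − 498,000).
Solving, EBIT = (498,000·1,710,000 − 107,000·880,000) / (1,710,000 − 880,000) = 757,420,000,000 / 830,000 = 912,554.22.

€912,554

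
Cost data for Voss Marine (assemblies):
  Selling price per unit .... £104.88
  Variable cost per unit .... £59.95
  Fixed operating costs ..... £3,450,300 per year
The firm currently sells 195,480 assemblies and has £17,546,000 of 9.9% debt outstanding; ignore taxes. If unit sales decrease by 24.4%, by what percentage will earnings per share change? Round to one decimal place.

-59.6%

Total contribution margin = 195,480 × £44.93 = £8,782,916.40.
EBIT = £8,782,916.40 − £3,450,300 = £5,332,616.40.
Interest = £1,737,054.00, so EBIT − I = £3,595,562.40.
DCL = total CM / (EBIT − I) = £8,782,916.40 / £3,595,562.40 = 2.4427.
EPS therefore changes by 2.4427 × (-24.4%) = -59.6%.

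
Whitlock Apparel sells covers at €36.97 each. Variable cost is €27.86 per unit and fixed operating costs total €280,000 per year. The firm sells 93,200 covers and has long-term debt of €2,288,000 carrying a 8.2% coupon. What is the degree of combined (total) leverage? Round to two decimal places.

Total contribution margin = 93,200 × €9.11 = €849,052.00.
EBIT = €849,052.00 − €280,000 = €569,052.00. Interest = €187,616.00, so EBIT − I = €381,436.00.
Degree of total leverage = total CM / (EBIT − interest) = €849,052.00 / €381,436.00 = 2.2259.

2.23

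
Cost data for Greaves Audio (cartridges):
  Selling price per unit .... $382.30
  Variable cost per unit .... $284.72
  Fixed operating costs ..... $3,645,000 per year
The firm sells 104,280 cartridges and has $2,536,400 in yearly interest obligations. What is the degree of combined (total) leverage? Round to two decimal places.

2.55

Contribution at this volume is 104,280 × $97.58 = $10,175,642.40.
EBIT = $10,175,642.40 − $3,645,000 = $6,530,642.40. Interest = $2,536,400.00, so EBIT − I = $3,994,242.40.
Degree of total leverage = total CM / (EBIT − interest) = $10,175,642.40 / $3,994,242.40 = 2.5476.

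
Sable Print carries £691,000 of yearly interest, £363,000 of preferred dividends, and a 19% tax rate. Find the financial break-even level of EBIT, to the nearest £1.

Grossing the preferred dividend up to pre-tax terms: £363,000 / (1 − 0.19) = £448,148.15.
Financial break-even EBIT = interest + D_p ÷ (1 − t) = £691,000 + £448,148.15 = £1,139,148.15.

£1,139,148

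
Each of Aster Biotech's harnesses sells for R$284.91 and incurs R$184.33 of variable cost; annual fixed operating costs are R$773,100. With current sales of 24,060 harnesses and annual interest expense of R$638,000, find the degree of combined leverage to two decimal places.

Contribution at this volume is 24,060 × R$100.58 = R$2,419,954.80.
EBIT = R$2,419,954.80 − R$773,100 = R$1,646,854.80. Interest = R$638,000.00, so EBIT − I = R$1,008,854.80.
DCL = contribution ÷ (EBIT − I) = R$2,419,954.80 ÷ R$1,008,854.80 = 2.3987.

2.40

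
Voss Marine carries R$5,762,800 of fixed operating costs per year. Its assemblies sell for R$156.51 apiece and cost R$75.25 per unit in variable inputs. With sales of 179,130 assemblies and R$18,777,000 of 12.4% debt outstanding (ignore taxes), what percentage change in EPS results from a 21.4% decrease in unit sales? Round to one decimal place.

Contribution at this volume is 179,130 × R$81.26 = R$14,556,103.80.
Operating income = contribution − fixed costs = R$14,556,103.80 − R$5,762,800 = R$8,793,303.80.
After interest of R$2,328,348.00, pre-tax earnings = R$6,464,955.80.
DCL = total CM / (EBIT − I) = R$14,556,103.80 / R$6,464,955.80 = 2.2515.
EPS therefore changes by 2.2515 × (-21.4%) = -48.2%.

-48.2%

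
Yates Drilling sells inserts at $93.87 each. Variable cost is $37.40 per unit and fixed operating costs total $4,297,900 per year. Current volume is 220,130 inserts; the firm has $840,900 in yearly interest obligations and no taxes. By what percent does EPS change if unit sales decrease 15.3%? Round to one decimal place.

-26.1%

At 220,130 units, contribution = 220,130 × $56.47 = $12,430,741.10.
Operating income = contribution − fixed costs = $12,430,741.10 − $4,297,900 = $8,132,841.10.
Interest = $840,900.00, so EBIT − I = $7,291,941.10.
Degree of combined leverage = contribution ÷ (EBIT − I) = $12,430,741.10 ÷ $7,291,941.10 = 1.7047.
EPS therefore changes by 1.7047 × (-15.3%) = -26.1%.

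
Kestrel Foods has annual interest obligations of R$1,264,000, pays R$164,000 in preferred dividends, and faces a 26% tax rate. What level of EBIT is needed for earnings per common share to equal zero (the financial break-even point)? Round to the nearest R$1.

Preferred dividends are paid after tax, so their pre-tax equivalent is R$164,000 ÷ (1 − 0.26) = R$221,621.62.
EPS = 0 when EBIT covers interest plus the pre-tax preferred burden: R$1,264,000 + R$221,621.62 = R$1,485,621.62.

R$1,485,622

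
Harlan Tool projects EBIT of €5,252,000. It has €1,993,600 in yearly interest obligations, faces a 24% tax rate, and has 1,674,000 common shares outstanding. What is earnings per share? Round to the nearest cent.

€1.48

Interest = €1,993,600.00, so EBT = €5,252,000 − €1,993,600.00 = €3,258,400.00.
Net income = €3,258,400.00 × (1 − 0.24) = €2,476,384.00.
EPS = €2,476,384.00 ÷ 1,674,000 = €1.48.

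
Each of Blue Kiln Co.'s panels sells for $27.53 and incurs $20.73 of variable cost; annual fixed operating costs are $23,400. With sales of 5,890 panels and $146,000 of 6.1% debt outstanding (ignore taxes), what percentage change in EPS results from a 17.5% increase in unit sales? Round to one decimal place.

+90.5%

At 5,890 units, contribution = 5,890 × $6.80 = $40,052.00.
EBIT = $40,052.00 − $23,400 = $16,652.00.
After interest of $8,906.00, pre-tax earnings = $7,746.00.
Degree of combined leverage = contribution ÷ (EBIT − I) = $40,052.00 ÷ $7,746.00 = 5.1707.
%ΔEPS = DCL × %ΔSales = 5.1707 × +17.5% = +90.5%.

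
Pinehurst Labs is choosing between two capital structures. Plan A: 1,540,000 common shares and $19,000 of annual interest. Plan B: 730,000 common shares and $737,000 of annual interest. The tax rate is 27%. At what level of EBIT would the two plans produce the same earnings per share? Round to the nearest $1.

$1,384,086

Set EPS_A = EPS_B: (EBIT − $19,000)(1 − 0.27) ÷ 1,540,000 = (EBIT − $737,000)(1 − 0.27) ÷ 730,000.
Cancelling (1 − t) and cross-multiplying: 730,000·(EBIT − 19,000) = 1,540,000·(EBIT − 737,000).
EBIT × (1,540,000 − 730,000) = 737,000 × 1,540,000 − 19,000 × 730,000 = 1,121,110,000,000, so EBIT = 1,121,110,000,000 ÷ 810,000 = 1,384,086.42.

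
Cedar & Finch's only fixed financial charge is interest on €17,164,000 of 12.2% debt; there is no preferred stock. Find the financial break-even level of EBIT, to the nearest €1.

€2,094,008

Annual interest = 12.2% × €17,164,000 = €2,094,008.00.
With no preferred dividends, EPS = 0 when EBIT exactly covers interest, so the financial break-even EBIT is €2,094,008.00.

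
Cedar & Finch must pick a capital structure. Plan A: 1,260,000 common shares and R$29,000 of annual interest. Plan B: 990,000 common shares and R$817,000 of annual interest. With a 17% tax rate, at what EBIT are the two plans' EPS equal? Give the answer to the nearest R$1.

R$3,706,333

At indifference, (EBIT − 29,000)(1 − t)/1,260,000 = (EBIT − 817,000)(1 − t)/990,000.
Cancelling (1 − t) and cross-multiplying: 990,000·(EBIT − 29,000) = 1,260,000·(EBIT − 817,000).
Solving, EBIT = (817,000·1,260,000 − 29,000·990,000) / (1,260,000 − 990,000) = 1,000,710,000,000 / 270,000 = 3,706,333.33.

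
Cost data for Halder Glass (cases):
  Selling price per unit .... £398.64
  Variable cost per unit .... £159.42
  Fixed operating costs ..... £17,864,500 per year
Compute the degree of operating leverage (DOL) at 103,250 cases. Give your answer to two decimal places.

3.61

At 103,250 units, contribution = 103,250 × £239.22 = £24,699,465.00.
Operating income = contribution − fixed costs = £24,699,465.00 − £17,864,500 = £6,834,965.00.
So DOL = total CM / EBIT = £24,699,465.00 / £6,834,965.00 = 3.6137.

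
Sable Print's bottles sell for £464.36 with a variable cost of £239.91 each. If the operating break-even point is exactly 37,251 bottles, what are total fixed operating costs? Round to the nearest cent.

£8,360,986.95

Unit CM = price − variable cost = £464.36 − £239.91 = £224.45.
Since BE = FC / CM, FC = 37,251 × £224.45 = £8,360,986.95.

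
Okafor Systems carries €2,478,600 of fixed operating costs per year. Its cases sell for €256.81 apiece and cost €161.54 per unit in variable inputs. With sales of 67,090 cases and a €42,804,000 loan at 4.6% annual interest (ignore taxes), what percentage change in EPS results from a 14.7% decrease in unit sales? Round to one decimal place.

-48.3%

At 67,090 units, contribution = 67,090 × €95.27 = €6,391,664.30.
Subtracting fixed costs: EBIT = €6,391,664.30 − €2,478,600 = €3,913,064.30.
After interest of €1,968,984.00, pre-tax earnings = €1,944,080.30.
DCL = total CM / (EBIT − I) = €6,391,664.30 / €1,944,080.30 = 3.2878.
%ΔEPS = DCL × %ΔSales = 3.2878 × -14.7% = -48.3%.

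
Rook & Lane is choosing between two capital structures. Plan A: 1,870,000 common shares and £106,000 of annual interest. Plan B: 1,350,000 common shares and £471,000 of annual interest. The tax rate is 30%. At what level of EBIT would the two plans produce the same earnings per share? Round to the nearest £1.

£1,418,596

At indifference, (EBIT − 106,000)(1 − t)/1,870,000 = (EBIT − 471,000)(1 − t)/1,350,000.
The (1 − t) factor cancels: (EBIT − 106,000) × 1,350,000 = (EBIT − 471,000) × 1,870,000.
EBIT × (1,870,000 − 1,350,000) = 471,000 × 1,870,000 − 106,000 × 1,350,000 = 737,670,000,000, so EBIT = 737,670,000,000 ÷ 520,000 = 1,418,596.15.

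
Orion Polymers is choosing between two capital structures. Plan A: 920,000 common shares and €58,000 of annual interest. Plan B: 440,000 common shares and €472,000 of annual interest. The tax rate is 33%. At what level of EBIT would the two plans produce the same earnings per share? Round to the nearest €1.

At indifference, (EBIT − 58,000)(1 − t)/920,000 = (EBIT − 472,000)(1 − t)/440,000.
Cancelling (1 − t) and cross-multiplying: 440,000·(EBIT − 58,000) = 920,000·(EBIT − 472,000).
Solving, EBIT = (472,000·920,000 − 58,000·440,000) / (920,000 − 440,000) = 408,720,000,000 / 480,000 = 851,500.00.

€851,500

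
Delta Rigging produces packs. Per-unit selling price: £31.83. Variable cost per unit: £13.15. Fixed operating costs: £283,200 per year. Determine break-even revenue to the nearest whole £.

CM per unit = £31.83 − £13.15 = £18.68; CM ratio = £18.68 / £31.83 = 0.5869.
Break-even sales = FC ÷ CM ratio = £283,200 × £31.83 / £18.68 = £482,562.

£482,562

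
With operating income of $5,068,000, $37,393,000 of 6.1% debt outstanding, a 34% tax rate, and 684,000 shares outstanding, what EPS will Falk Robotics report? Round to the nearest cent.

$2.69

Pre-tax income = $5,068,000 − $2,280,973.00 = $2,787,027.00.
After tax at 34%: net income = $2,787,027.00 × 0.66 = $1,839,437.82.
Per share: $1,839,437.82 / 684,000 shares = $2.69.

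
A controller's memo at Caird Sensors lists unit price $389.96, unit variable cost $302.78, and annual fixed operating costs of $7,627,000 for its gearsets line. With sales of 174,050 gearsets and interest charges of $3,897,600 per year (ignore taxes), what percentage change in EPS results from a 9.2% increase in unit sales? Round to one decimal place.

At 174,050 units, contribution = 174,050 × $87.18 = $15,173,679.00.
EBIT = $15,173,679.00 − $7,627,000 = $7,546,679.00.
Interest = $3,897,600.00, so EBIT − I = $3,649,079.00.
DCL = total CM / (EBIT − I) = $15,173,679.00 / $3,649,079.00 = 4.1582.
%ΔEPS = DCL × %ΔSales = 4.1582 × +9.2% = +38.3%.

+38.3%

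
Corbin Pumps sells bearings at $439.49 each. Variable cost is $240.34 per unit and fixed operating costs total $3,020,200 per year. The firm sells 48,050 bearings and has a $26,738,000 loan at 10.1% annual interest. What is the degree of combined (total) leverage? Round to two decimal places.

2.49

Total contribution margin = 48,050 × $199.15 = $9,569,157.50.
EBIT = $9,569,157.50 − $3,020,200 = $6,548,957.50. Interest = $2,700,538.00.
DOL = $9,569,157.50 ÷ $6,548,957.50 = 1.4612; DFL = $6,548,957.50 ÷ $3,848,419.50 = 1.7017.
Combined leverage = 1.4612 × 1.7017 = 2.4865.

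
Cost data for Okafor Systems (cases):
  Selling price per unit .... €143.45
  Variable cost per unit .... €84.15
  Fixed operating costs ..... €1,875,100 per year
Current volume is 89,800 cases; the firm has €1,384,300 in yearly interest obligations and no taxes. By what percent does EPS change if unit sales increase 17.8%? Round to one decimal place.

Contribution at this volume is 89,800 × €59.30 = €5,325,140.00.
Operating income = contribution − fixed costs = €5,325,140.00 − €1,875,100 = €3,450,040.00.
After interest of €1,384,300.00, pre-tax earnings = €2,065,740.00.
Degree of combined leverage = contribution ÷ (EBIT − I) = €5,325,140.00 ÷ €2,065,740.00 = 2.5778.
%ΔEPS = DCL × %ΔSales = 2.5778 × +17.8% = +45.9%.

+45.9%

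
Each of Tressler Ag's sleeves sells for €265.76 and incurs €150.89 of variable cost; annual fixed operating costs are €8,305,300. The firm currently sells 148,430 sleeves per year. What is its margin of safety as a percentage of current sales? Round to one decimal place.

51.3%

Unit CM = price − variable cost = €265.76 − €150.89 = €114.87. Break-even units = €8,305,300 ÷ €114.87 = 72,301.73; break-even revenue = 72,301.73 × €265.76 = €19,214,908.40.
Actual sales revenue = 148,430 × €265.76 = €39,446,756.80.
Margin of safety = (€39,446,756.80 − €19,214,908.40) ÷ €39,446,756.80 = 51.3%.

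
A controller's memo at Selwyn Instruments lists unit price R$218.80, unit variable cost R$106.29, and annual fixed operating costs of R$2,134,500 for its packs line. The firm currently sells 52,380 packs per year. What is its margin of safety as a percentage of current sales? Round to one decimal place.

63.8%

Contribution margin per unit = R$218.80 − R$106.29 = R$112.51. Break-even units = R$2,134,500 ÷ R$112.51 = 18,971.65; break-even revenue = 18,971.65 × R$218.80 = R$4,150,996.36.
Actual sales revenue = 52,380 × R$218.80 = R$11,460,744.00.
Margin of safety = (R$11,460,744.00 − R$4,150,996.36) ÷ R$11,460,744.00 = 63.8%.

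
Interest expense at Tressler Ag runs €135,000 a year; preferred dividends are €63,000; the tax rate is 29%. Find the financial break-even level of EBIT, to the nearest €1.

Grossing the preferred dividend up to pre-tax terms: €63,000 / (1 − 0.29) = €88,732.39.
Financial break-even EBIT = interest + D_p ÷ (1 − t) = €135,000 + €88,732.39 = €223,732.39.

€223,732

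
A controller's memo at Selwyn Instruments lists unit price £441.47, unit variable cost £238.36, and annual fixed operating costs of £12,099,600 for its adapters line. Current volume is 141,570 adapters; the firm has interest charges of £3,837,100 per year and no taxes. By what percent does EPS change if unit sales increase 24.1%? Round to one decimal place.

+54.1%

Total contribution margin = 141,570 × £203.11 = £28,754,282.70.
Subtracting fixed costs: EBIT = £28,754,282.70 − £12,099,600 = £16,654,682.70.
After interest of £3,837,100.00, pre-tax earnings = £12,817,582.70.
DCL = total CM / (EBIT − I) = £28,754,282.70 / £12,817,582.70 = 2.2433.
%ΔEPS = DCL × %ΔSales = 2.2433 × +24.1% = +54.1%.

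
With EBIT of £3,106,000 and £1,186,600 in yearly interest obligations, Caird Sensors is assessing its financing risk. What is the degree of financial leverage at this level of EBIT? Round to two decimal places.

1.62

Interest = £1,186,600.00.
DFL = EBIT ÷ (EBIT − I) = £3,106,000 ÷ (£3,106,000 − £1,186,600.00) = £3,106,000 ÷ £1,919,400.00 = 1.6182.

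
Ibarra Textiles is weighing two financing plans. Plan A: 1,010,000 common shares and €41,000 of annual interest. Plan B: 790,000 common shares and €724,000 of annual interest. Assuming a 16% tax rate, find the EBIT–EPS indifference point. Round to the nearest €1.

€3,176,591

Set EPS_A = EPS_B: (EBIT − €41,000)(1 − 0.16) ÷ 1,010,000 = (EBIT − €724,000)(1 − 0.16) ÷ 790,000.
Cancelling (1 − t) and cross-multiplying: 790,000·(EBIT − 41,000) = 1,010,000·(EBIT − 724,000).
EBIT × (1,010,000 − 790,000) = 724,000 × 1,010,000 − 41,000 × 790,000 = 698,850,000,000, so EBIT = 698,850,000,000 ÷ 220,000 = 3,176,590.91.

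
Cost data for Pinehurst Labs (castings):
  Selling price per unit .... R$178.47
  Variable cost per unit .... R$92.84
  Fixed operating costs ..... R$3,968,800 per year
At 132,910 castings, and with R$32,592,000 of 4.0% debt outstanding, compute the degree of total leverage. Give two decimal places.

At 132,910 units, contribution = 132,910 × R$85.63 = R$11,381,083.30.
Operating income = contribution − fixed costs = R$11,381,083.30 − R$3,968,800 = R$7,412,283.30. Interest = R$1,303,680.00.
DOL = R$11,381,083.30 ÷ R$7,412,283.30 = 1.5354; DFL = R$7,412,283.30 ÷ R$6,108,603.30 = 1.2134.
DCL = DOL × DFL = 1.5354 × 1.2134 = 1.8631.

1.86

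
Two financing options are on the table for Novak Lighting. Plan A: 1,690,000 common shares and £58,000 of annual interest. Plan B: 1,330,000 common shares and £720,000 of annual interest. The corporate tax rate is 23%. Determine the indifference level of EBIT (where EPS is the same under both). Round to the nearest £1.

At indifference, (EBIT − 58,000)(1 − t)/1,690,000 = (EBIT − 720,000)(1 − t)/1,330,000.
The (1 − t) factor cancels: (EBIT − 58,000) × 1,330,000 = (EBIT − 720,000) × 1,690,000.
EBIT × (1,690,000 − 1,330,000) = 720,000 × 1,690,000 − 58,000 × 1,330,000 = 1,139,660,000,000, so EBIT = 1,139,660,000,000 ÷ 360,000 = 3,165,722.22.

£3,165,722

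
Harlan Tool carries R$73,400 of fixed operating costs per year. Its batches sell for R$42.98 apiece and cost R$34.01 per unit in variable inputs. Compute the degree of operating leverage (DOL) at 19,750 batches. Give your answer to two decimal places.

1.71

At 19,750 units, contribution = 19,750 × R$8.97 = R$177,157.50.
Operating income = contribution − fixed costs = R$177,157.50 − R$73,400 = R$103,757.50.
Degree of operating leverage = R$177,157.50 / R$103,757.50 = 1.7074.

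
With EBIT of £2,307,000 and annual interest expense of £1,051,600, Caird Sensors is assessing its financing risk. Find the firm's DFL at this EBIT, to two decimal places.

1.84

Interest = £1,051,600.00.
Degree of financial leverage = EBIT / (EBIT − interest) = £2,307,000 / £1,255,400.00 = 1.8377.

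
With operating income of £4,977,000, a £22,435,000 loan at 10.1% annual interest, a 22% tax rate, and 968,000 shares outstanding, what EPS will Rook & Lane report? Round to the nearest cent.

£2.18

Pre-tax income = £4,977,000 − £2,265,935.00 = £2,711,065.00.
After tax at 22%: net income = £2,711,065.00 × 0.78 = £2,114,630.70.
EPS = £2,114,630.70 ÷ 968,000 = £2.18.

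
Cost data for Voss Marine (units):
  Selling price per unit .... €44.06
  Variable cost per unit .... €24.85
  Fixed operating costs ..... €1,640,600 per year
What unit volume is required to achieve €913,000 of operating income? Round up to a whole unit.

132,931 units

Unit CM = price − variable cost = €44.06 − €24.85 = €19.21.
Required volume = (fixed costs + target profit) ÷ CM = (€1,640,600 + €913,000) ÷ €19.21 = 132,930.77, so 132,931 units.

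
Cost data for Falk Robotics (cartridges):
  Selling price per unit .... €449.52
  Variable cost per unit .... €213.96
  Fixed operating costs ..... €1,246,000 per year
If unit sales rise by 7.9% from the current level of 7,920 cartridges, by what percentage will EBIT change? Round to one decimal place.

+23.8%

Contribution at this volume is 7,920 × €235.56 = €1,865,635.20.
Subtracting fixed costs: EBIT = €1,865,635.20 − €1,246,000 = €619,635.20.
Degree of operating leverage = €1,865,635.20 / €619,635.20 = 3.0109.
So EBIT moves 3.0109 × (+7.9%) = +23.8%.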